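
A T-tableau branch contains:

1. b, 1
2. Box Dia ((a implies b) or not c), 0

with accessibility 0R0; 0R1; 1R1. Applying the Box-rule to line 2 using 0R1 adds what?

Dia ((a implies b) or not c), 1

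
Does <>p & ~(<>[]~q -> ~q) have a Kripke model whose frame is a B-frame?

1. <>p & ~(<>[]~q -> ~q), u
2. <>p, u   [&-rule on 1]
3. ~(<>[]~q -> ~q), u   [&-rule on 1]
4. <>[]~q, u   [~->-rule on 3]
5. q, u   [~->-rule on 3]
6. p, v   [<>-rule on 2: fresh world v, uRv]
7. []~q, w   [<>-rule on 4: fresh world w, uRw]
8. ~q, u   [[]-rule on 7 via wRu]
Accessibility: uRu, uRv, uRw, vRu, vRv, wRu, wRw
Branch closes: q and ~q both at u.
All branches of the tableau close; one closing branch shown above.

Unsatisfiable (every branch closes)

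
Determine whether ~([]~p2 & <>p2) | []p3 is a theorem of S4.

Tableau for the negation ~(~([]~p2 & <>p2) | []p3):
1. ~(~([]~p2 & <>p2) | []p3), u
2. []~p2 & <>p2, u
3. ~[]p3, u
4. []~p2, u
5. <>p2, u
6. ~p2, u
7. ~p3, v
8. ~p2, v
9. p2, w
10. ~p2, w
Accessibility: uRu, uRv, uRw, vRv, wRw
Branch closes: p2 and ~p2 both at w.
Every branch of the negation's tableau closes; the branch above is one of them.

Valid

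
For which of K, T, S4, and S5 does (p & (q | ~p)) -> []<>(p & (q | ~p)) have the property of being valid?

S5

S4-tableau for the negation ~((p & (q | ~p)) -> []<>(p & (q | ~p))):
1. ~((p & (q | ~p)) -> []<>(p & (q | ~p))), 0
2. p & (q | ~p), 0   [~->-rule on 1]
3. ~[]<>(p & (q | ~p)), 0   [~->-rule on 1]
4. p, 0   [&-rule on 2]
5. q | ~p, 0   [&-rule on 2]
6. q, 0   [|-rule on 5 (branches; this branch)]
7. ~<>(p & (q | ~p)), 1   [~[]-rule on 3: fresh world 1, 0R1]
8. ~(p & (q | ~p)), 1   [~<>-rule on 7 via 1R1]
9. ~(q | ~p), 1   [~&-rule on 8 (branches; this branch)]
10. ~q, 1   [~|-rule on 9]
11. p, 1   [~|-rule on 9]
Accessibility: 0R0, 0R1, 1R1
Complete open branch: countermodel on an S4-frame, so not valid in S4, nor in K, T (the same frame is also a K-frame and a T-frame).
S5-tableau for the negation ~((p & (q | ~p)) -> []<>(p & (q | ~p))):
1. ~((p & (q | ~p)) -> []<>(p & (q | ~p))), 0
2. p & (q | ~p), 0   [~->-rule on 1]
3. ~[]<>(p & (q | ~p)), 0   [~->-rule on 1]
4. p, 0   [&-rule on 2]
5. q | ~p, 0   [&-rule on 2]
6. q, 0   [|-rule on 5 (branches; this branch)]
7. ~<>(p & (q | ~p)), 1   [~[]-rule on 3: fresh world 1, 0R1]
8. ~(p & (q | ~p)), 0   [~<>-rule on 7 via 1R0]
9. ~(p & (q | ~p)), 1   [~<>-rule on 7 via 1R1]
10. ~(q | ~p), 0   [~&-rule on 8 (branches; this branch)]
11. ~q, 0   [~|-rule on 10]
Accessibility: 0R0, 0R1, 1R0, 1R1
Branch closes: q and ~q both at 0.
Every branch closes (one shown): valid in S5.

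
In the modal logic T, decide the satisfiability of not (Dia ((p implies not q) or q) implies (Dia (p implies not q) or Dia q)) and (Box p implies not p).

Unsatisfiable

1. not (Dia ((p implies not q) or q) implies (Dia (p implies not q) or Dia q)) and (Box p implies not p), w0
2. not (Dia ((p implies not q) or q) implies (Dia (p implies not q) or Dia q)), w0
3. Box p implies not p, w0
4. Dia ((p implies not q) or q), w0
5. not (Dia (p implies not q) or Dia q), w0
6. not Dia (p implies not q), w0
7. not Dia q, w0
8. not (p implies not q), w0
9. p, w0
10. q, w0
11. not q, w0
Accessibility: w0Rw0
Branch closes: q and not q both at w0.
Every branch closes; the branch above is one of them.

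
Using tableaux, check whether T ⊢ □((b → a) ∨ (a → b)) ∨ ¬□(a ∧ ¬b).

Yes, valid

Tableau for the negation ¬(□((b → a) ∨ (a → b)) ∨ ¬□(a ∧ ¬b)):
1. ¬(□((b → a) ∨ (a → b)) ∨ ¬□(a ∧ ¬b)), w0
2. ¬□((b → a) ∨ (a → b)), w0
3. □(a ∧ ¬b), w0
4. a ∧ ¬b, w0
5. a, w0
6. ¬b, w0
7. ¬((b → a) ∨ (a → b)), w1
8. ¬(b → a), w1
9. ¬(a → b), w1
10. b, w1
11. ¬a, w1
12. a, w1
13. ¬b, w1
Accessibility: w0Rw0, w0Rw1, w1Rw1
Branch closes: a and ¬a both at w1.
All branches of the negation close; one closing branch shown above.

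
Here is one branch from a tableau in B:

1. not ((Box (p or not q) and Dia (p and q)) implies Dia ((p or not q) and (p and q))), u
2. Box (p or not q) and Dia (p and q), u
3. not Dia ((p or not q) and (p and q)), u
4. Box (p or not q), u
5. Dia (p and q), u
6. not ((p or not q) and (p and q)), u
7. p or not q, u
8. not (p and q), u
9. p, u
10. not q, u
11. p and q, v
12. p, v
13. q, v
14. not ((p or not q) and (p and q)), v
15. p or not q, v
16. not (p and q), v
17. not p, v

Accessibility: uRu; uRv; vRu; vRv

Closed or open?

Both p and not p appear at v.

Closed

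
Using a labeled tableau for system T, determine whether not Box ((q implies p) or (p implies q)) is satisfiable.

1. not Box ((q implies p) or (p implies q)), u
2. not ((q implies p) or (p implies q)), v   [neg-Box-rule on 1: fresh world v, uRv]
3. not (q implies p), v   [neg-or-rule on 2]
4. not (p implies q), v   [neg-or-rule on 2]
5. q, v   [neg-implies-rule on 3]
6. not p, v   [neg-implies-rule on 3]
7. p, v   [neg-implies-rule on 4]
8. not q, v   [neg-implies-rule on 4]
Accessibility: uRu, uRv, vRv
Branch closes: p and not p both at v.
(One branch shown.) All branches close.

No, unsatisfiable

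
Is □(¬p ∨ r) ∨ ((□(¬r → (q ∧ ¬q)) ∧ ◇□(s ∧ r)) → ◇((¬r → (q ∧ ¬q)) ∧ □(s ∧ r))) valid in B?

Tableau for the negation ¬(□(¬p ∨ r) ∨ ((□(¬r → (q ∧ ¬q)) ∧ ◇□(s ∧ r)) → ◇((¬r → (q ∧ ¬q)) ∧ □(s ∧ r)))):
1. ¬(□(¬p ∨ r) ∨ ((□(¬r → (q ∧ ¬q)) ∧ ◇□(s ∧ r)) → ◇((¬r → (q ∧ ¬q)) ∧ □(s ∧ r)))), 0
2. ¬□(¬p ∨ r), 0
3. ¬((□(¬r → (q ∧ ¬q)) ∧ ◇□(s ∧ r)) → ◇((¬r → (q ∧ ¬q)) ∧ □(s ∧ r))), 0
4. □(¬r → (q ∧ ¬q)) ∧ ◇□(s ∧ r), 0
5. ¬◇((¬r → (q ∧ ¬q)) ∧ □(s ∧ r)), 0
6. □(¬r → (q ∧ ¬q)), 0
7. ◇□(s ∧ r), 0
8. ¬((¬r → (q ∧ ¬q)) ∧ □(s ∧ r)), 0
9. ¬r → (q ∧ ¬q), 0
10. ¬□(s ∧ r), 0
11. r, 0
12. ¬(¬p ∨ r), 1
13. p, 1
14. ¬r, 1
15. ¬((¬r → (q ∧ ¬q)) ∧ □(s ∧ r)), 1
16. ¬r → (q ∧ ¬q), 1
17. ¬(¬r → (q ∧ ¬q)), 1
18. ¬(q ∧ ¬q), 1
19. q ∧ ¬q, 1
20. q, 1
21. ¬q, 1
Accessibility: 0R0, 0R1, 1R0, 1R1
Branch closes: q and ¬q both at 1.
Every branch of the negation's tableau closes; the branch above is one of them.

Yes, valid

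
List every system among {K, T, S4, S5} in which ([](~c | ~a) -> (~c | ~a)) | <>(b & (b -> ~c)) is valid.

K-tableau for the negation ~(([](~c | ~a) -> (~c | ~a)) | <>(b & (b -> ~c))):
1. ~(([](~c | ~a) -> (~c | ~a)) | <>(b & (b -> ~c))), u
2. ~([](~c | ~a) -> (~c | ~a)), u
3. ~<>(b & (b -> ~c)), u
4. [](~c | ~a), u
5. ~(~c | ~a), u
6. c, u
7. a, u
Complete open branch: countermodel on a K-frame, so not valid in K.
T-tableau for the negation ~(([](~c | ~a) -> (~c | ~a)) | <>(b & (b -> ~c))):
1. ~(([](~c | ~a) -> (~c | ~a)) | <>(b & (b -> ~c))), u
2. ~([](~c | ~a) -> (~c | ~a)), u
3. ~<>(b & (b -> ~c)), u
4. [](~c | ~a), u
5. ~(~c | ~a), u
6. c, u
7. a, u
8. ~(b & (b -> ~c)), u
9. ~c | ~a, u
10. ~(b -> ~c), u
11. b, u
12. ~a, u
Accessibility: uRu
Branch closes: a and ~a both at u.
Every branch closes (one shown): valid in T, hence also in S4, S5 (every theorem of T is a theorem of S4 and S5).

T, S4, S5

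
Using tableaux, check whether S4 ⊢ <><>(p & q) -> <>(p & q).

Valid

Tableau for the negation ~(<><>(p & q) -> <>(p & q)):
1. ~(<><>(p & q) -> <>(p & q)), w0
2. <><>(p & q), w0
3. ~<>(p & q), w0
4. ~(p & q), w0
5. ~q, w0
6. <>(p & q), w1
7. ~(p & q), w1
8. ~q, w1
9. p & q, w2
10. p, w2
11. q, w2
12. ~(p & q), w2
13. ~q, w2
Accessibility: w0Rw0, w0Rw1, w0Rw2, w1Rw1, w1Rw2, w2Rw2
Branch closes: q and ~q both at w2.
Every branch of the negation's tableau closes; the branch above is one of them.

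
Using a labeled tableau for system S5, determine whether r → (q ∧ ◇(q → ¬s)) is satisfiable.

1. r → (q ∧ ◇(q → ¬s)), 0
2. q ∧ ◇(q → ¬s), 0   [→-rule on 1 (branches; this branch)]
3. q, 0   [∧-rule on 2]
4. ◇(q → ¬s), 0   [∧-rule on 2]
5. q → ¬s, 1   [◇-rule on 4: fresh world 1, 0R1]
6. ¬s, 1   [→-rule on 5 (branches; this branch)]
Accessibility: 0R0, 0R1, 1R0, 1R1

Satisfiable (open branch found)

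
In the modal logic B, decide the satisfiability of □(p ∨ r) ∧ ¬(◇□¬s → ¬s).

Unsatisfiable (every branch closes)

1. □(p ∨ r) ∧ ¬(◇□¬s → ¬s), w0
2. □(p ∨ r), w0
3. ¬(◇□¬s → ¬s), w0
4. ◇□¬s, w0
5. s, w0
6. p ∨ r, w0
7. r, w0
8. □¬s, w1
9. p ∨ r, w1
10. ¬s, w0
Accessibility: w0Rw0, w0Rw1, w1Rw0, w1Rw1
Branch closes: s and ¬s both at w0.
All branches of the tableau close; one closing branch shown above.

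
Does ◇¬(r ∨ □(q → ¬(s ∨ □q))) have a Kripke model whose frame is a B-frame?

Yes, satisfiable

1. ◇¬(r ∨ □(q → ¬(s ∨ □q))), w0
2. ¬(r ∨ □(q → ¬(s ∨ □q))), w1   [◇-rule on 1: fresh world w1, w0Rw1]
3. ¬r, w1   [¬∨-rule on 2]
4. ¬□(q → ¬(s ∨ □q)), w1   [¬∨-rule on 2]
5. ¬(q → ¬(s ∨ □q)), w2   [¬□-rule on 4: fresh world w2, w1Rw2]
6. q, w2   [¬→-rule on 5]
7. s ∨ □q, w2   [¬→-rule on 5]
8. □q, w2   [∨-rule on 7 (branches; this branch)]
9. q, w1   [□-rule on 8 via w2Rw1]
Accessibility: w0Rw0, w0Rw1, w1Rw0, w1Rw1, w1Rw2, w2Rw1, w2Rw2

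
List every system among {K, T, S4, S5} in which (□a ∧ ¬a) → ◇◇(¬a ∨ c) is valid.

T, S4, S5

K-tableau for the negation ¬((□a ∧ ¬a) → ◇◇(¬a ∨ c)):
1. ¬((□a ∧ ¬a) → ◇◇(¬a ∨ c)), w0
2. □a ∧ ¬a, w0
3. ¬◇◇(¬a ∨ c), w0
4. □a, w0
5. ¬a, w0
Complete open branch: countermodel on a K-frame, so not valid in K.
T-tableau for the negation ¬((□a ∧ ¬a) → ◇◇(¬a ∨ c)):
1. ¬((□a ∧ ¬a) → ◇◇(¬a ∨ c)), w0
2. □a ∧ ¬a, w0
3. ¬◇◇(¬a ∨ c), w0
4. □a, w0
5. ¬a, w0
6. ¬◇(¬a ∨ c), w0
7. a, w0
Accessibility: w0Rw0
Branch closes: a and ¬a both at w0.
Every branch closes (one shown): valid in T, hence also in S4, S5 (every theorem of T is a theorem of S4 and S5).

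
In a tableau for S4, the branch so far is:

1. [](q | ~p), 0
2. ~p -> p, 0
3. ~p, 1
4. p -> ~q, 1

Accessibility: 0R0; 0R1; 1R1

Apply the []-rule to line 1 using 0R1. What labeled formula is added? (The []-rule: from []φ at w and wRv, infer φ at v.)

q | ~p, 1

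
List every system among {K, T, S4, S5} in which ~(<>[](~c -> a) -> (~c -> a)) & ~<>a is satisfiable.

K, T, S4

S4-tableau for the formula:
1. ~(<>[](~c -> a) -> (~c -> a)) & ~<>a, u
2. ~(<>[](~c -> a) -> (~c -> a)), u
3. ~<>a, u
4. <>[](~c -> a), u
5. ~(~c -> a), u
6. ~c, u
7. ~a, u
8. [](~c -> a), v
9. ~a, v
10. ~c -> a, v
11. c, v
Accessibility: uRu, uRv, vRv
Complete open branch: satisfiable in S4, hence also in K, T (this S4-model is also a K-model and a T-model).
S5-tableau for the formula:
1. ~(<>[](~c -> a) -> (~c -> a)) & ~<>a, u
2. ~(<>[](~c -> a) -> (~c -> a)), u
3. ~<>a, u
4. <>[](~c -> a), u
5. ~(~c -> a), u
6. ~c, u
7. ~a, u
8. [](~c -> a), v
9. ~a, v
10. ~c -> a, u
11. ~c -> a, v
12. a, u
Accessibility: uRu, uRv, vRu, vRv
Branch closes: a and ~a both at u.
Every branch closes (one shown): unsatisfiable in S5.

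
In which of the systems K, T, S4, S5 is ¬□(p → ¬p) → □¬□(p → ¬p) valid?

S5

S4-tableau for the negation ¬(¬□(p → ¬p) → □¬□(p → ¬p)):
1. ¬(¬□(p → ¬p) → □¬□(p → ¬p)), u
2. ¬□(p → ¬p), u   [¬→-rule on 1]
3. ¬□¬□(p → ¬p), u   [¬→-rule on 1]
4. ¬(p → ¬p), v   [¬□-rule on 2: fresh world v, uRv]
5. p, v   [¬→-rule on 4]
6. □(p → ¬p), w   [¬□-rule on 3: fresh world w, uRw]
7. p → ¬p, w   [□-rule on 6 via wRw]
8. ¬p, w   [→-rule on 7 (branches; this branch)]
Accessibility: uRu, uRv, uRw, vRv, wRw
Complete open branch: countermodel on an S4-frame, so not valid in S4, nor in K, T (the same frame is also a K-frame and a T-frame).
S5-tableau for the negation ¬(¬□(p → ¬p) → □¬□(p → ¬p)):
1. ¬(¬□(p → ¬p) → □¬□(p → ¬p)), u
2. ¬□(p → ¬p), u   [¬→-rule on 1]
3. ¬□¬□(p → ¬p), u   [¬→-rule on 1]
4. ¬(p → ¬p), v   [¬□-rule on 2: fresh world v, uRv]
5. p, v   [¬→-rule on 4]
6. □(p → ¬p), w   [¬□-rule on 3: fresh world w, uRw]
7. p → ¬p, u   [□-rule on 6 via wRu]
8. p → ¬p, v   [□-rule on 6 via wRv]
9. p → ¬p, w   [□-rule on 6 via wRw]
10. ¬p, u   [→-rule on 7 (branches; this branch)]
11. ¬p, v   [→-rule on 8 (branches; this branch)]
Accessibility: uRu, uRv, uRw, vRu, vRv, vRw, wRu, wRv, wRw
Branch closes: p and ¬p both at v.
Every branch closes (one shown): valid in S5.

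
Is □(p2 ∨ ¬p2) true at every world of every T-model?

Valid in T

Tableau for the negation ¬□(p2 ∨ ¬p2):
1. ¬□(p2 ∨ ¬p2), w0
2. ¬(p2 ∨ ¬p2), w1
3. ¬p2, w1
4. p2, w1
Accessibility: w0Rw0, w0Rw1, w1Rw1
Branch closes: p2 and ¬p2 both at w1.
All branches of the negation close; one closing branch shown above.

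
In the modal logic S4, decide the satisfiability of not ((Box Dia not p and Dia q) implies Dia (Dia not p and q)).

1. not ((Box Dia not p and Dia q) implies Dia (Dia not p and q)), w0
2. Box Dia not p and Dia q, w0
3. not Dia (Dia not p and q), w0
4. Box Dia not p, w0
5. Dia q, w0
6. not (Dia not p and q), w0
7. Dia not p, w0
8. not q, w0
9. q, w1
10. not (Dia not p and q), w1
11. Dia not p, w1
12. not Dia not p, w1
13. p, w1
14. not p, w2
15. not (Dia not p and q), w2
16. Dia not p, w2
17. not q, w2
18. not p, w3
19. not (Dia not p and q), w3
20. Dia not p, w3
21. p, w3
Accessibility: w0Rw0, w0Rw1, w0Rw2, w0Rw3, w1Rw1, w1Rw3, w2Rw2, w3Rw3
Branch closes: p and not p both at w3.
Every branch closes; the branch above is one of them.

Unsatisfiable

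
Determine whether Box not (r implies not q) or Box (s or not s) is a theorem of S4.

Valid

Tableau for the negation not (Box not (r implies not q) or Box (s or not s)):
1. not (Box not (r implies not q) or Box (s or not s)), w0
2. not Box not (r implies not q), w0
3. not Box (s or not s), w0
4. r implies not q, w1
5. not q, w1
6. not (s or not s), w2
7. not s, w2
8. s, w2
Accessibility: w0Rw0, w0Rw1, w0Rw2, w1Rw1, w2Rw2
Branch closes: s and not s both at w2.
Every branch of the negation's tableau closes; the branch above is one of them.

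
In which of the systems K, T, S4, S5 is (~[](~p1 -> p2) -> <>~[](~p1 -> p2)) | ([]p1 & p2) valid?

T, S4, S5

K-tableau for the negation ~((~[](~p1 -> p2) -> <>~[](~p1 -> p2)) | ([]p1 & p2)):
1. ~((~[](~p1 -> p2) -> <>~[](~p1 -> p2)) | ([]p1 & p2)), u
2. ~(~[](~p1 -> p2) -> <>~[](~p1 -> p2)), u   [~|-rule on 1]
3. ~([]p1 & p2), u   [~|-rule on 1]
4. ~[](~p1 -> p2), u   [~->-rule on 2]
5. ~<>~[](~p1 -> p2), u   [~->-rule on 2]
6. ~p2, u   [~&-rule on 3 (branches; this branch)]
7. ~(~p1 -> p2), v   [~[]-rule on 4: fresh world v, uRv]
8. ~p1, v   [~->-rule on 7]
9. ~p2, v   [~->-rule on 7]
10. [](~p1 -> p2), v   [~<>-rule on 5 via uRv]
Accessibility: uRv
Complete open branch: countermodel on a K-frame, so not valid in K.
T-tableau for the negation ~((~[](~p1 -> p2) -> <>~[](~p1 -> p2)) | ([]p1 & p2)):
1. ~((~[](~p1 -> p2) -> <>~[](~p1 -> p2)) | ([]p1 & p2)), u
2. ~(~[](~p1 -> p2) -> <>~[](~p1 -> p2)), u   [~|-rule on 1]
3. ~([]p1 & p2), u   [~|-rule on 1]
4. ~[](~p1 -> p2), u   [~->-rule on 2]
5. ~<>~[](~p1 -> p2), u   [~->-rule on 2]
6. [](~p1 -> p2), u   [~<>-rule on 5 via uRu]
7. ~p1 -> p2, u   [[]-rule on 6 via uRu]
8. ~p2, u   [~&-rule on 3 (branches; this branch)]
9. p1, u   [->-rule on 7 (branches; this branch)]
10. ~(~p1 -> p2), v   [~[]-rule on 4: fresh world v, uRv]
11. ~p1, v   [~->-rule on 10]
12. ~p2, v   [~->-rule on 10]
13. [](~p1 -> p2), v   [~<>-rule on 5 via uRv]
14. ~p1 -> p2, v   [[]-rule on 6 via uRv]
15. p2, v   [->-rule on 14 (branches; this branch)]
Accessibility: uRu, uRv, vRv
Branch closes: p2 and ~p2 both at v.
Every branch closes (one shown): valid in T, hence also in S4, S5 (every theorem of T is a theorem of S4 and S5).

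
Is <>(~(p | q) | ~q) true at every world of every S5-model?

Not valid

Tableau for the negation ~<>(~(p | q) | ~q):
1. ~<>(~(p | q) | ~q), 0
2. ~(~(p | q) | ~q), 0
3. p | q, 0
4. q, 0
Accessibility: 0R0
The negation has an open branch (countermodel exists).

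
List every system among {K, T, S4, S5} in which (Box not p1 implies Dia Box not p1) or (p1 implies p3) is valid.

T, S4, S5

K-tableau for the negation not ((Box not p1 implies Dia Box not p1) or (p1 implies p3)):
1. not ((Box not p1 implies Dia Box not p1) or (p1 implies p3)), 0
2. not (Box not p1 implies Dia Box not p1), 0
3. not (p1 implies p3), 0
4. Box not p1, 0
5. not Dia Box not p1, 0
6. p1, 0
7. not p3, 0
Complete open branch: countermodel on a K-frame, so not valid in K.
T-tableau for the negation not ((Box not p1 implies Dia Box not p1) or (p1 implies p3)):
1. not ((Box not p1 implies Dia Box not p1) or (p1 implies p3)), 0
2. not (Box not p1 implies Dia Box not p1), 0
3. not (p1 implies p3), 0
4. Box not p1, 0
5. not Dia Box not p1, 0
6. p1, 0
7. not p3, 0
8. not p1, 0
Accessibility: 0R0
Branch closes: p1 and not p1 both at 0.
Every branch closes (one shown): valid in T, hence also in S4, S5 (every theorem of T is a theorem of S4 and S5).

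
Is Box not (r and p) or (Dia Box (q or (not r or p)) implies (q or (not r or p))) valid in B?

Yes, valid

Tableau for the negation not (Box not (r and p) or (Dia Box (q or (not r or p)) implies (q or (not r or p)))):
1. not (Box not (r and p) or (Dia Box (q or (not r or p)) implies (q or (not r or p)))), 0
2. not Box not (r and p), 0
3. not (Dia Box (q or (not r or p)) implies (q or (not r or p))), 0
4. Dia Box (q or (not r or p)), 0
5. not (q or (not r or p)), 0
6. not q, 0
7. not (not r or p), 0
8. r, 0
9. not p, 0
10. r and p, 1
11. r, 1
12. p, 1
13. Box (q or (not r or p)), 2
14. q or (not r or p), 0
15. q or (not r or p), 2
16. not r or p, 0
17. not r or p, 2
18. p, 0
Accessibility: 0R0, 0R1, 0R2, 1R0, 1R1, 2R0, 2R2
Branch closes: p and not p both at 0.
All branches of the negation close; one closing branch shown above.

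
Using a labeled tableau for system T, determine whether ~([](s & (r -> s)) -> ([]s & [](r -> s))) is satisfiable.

No, unsatisfiable

1. ~([](s & (r -> s)) -> ([]s & [](r -> s))), 0
2. [](s & (r -> s)), 0
3. ~([]s & [](r -> s)), 0
4. s & (r -> s), 0
5. s, 0
6. r -> s, 0
7. ~[](r -> s), 0
8. ~(r -> s), 1
9. r, 1
10. ~s, 1
11. s & (r -> s), 1
12. s, 1
13. r -> s, 1
Accessibility: 0R0, 0R1, 1R1
Branch closes: s and ~s both at 1.
(One branch shown.) All branches close.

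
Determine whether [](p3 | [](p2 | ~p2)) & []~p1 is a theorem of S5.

Tableau for the negation ~([](p3 | [](p2 | ~p2)) & []~p1):
1. ~([](p3 | [](p2 | ~p2)) & []~p1), 0
2. ~[]~p1, 0
3. p1, 1
Accessibility: 0R0, 0R1, 1R0, 1R1
The negation has an open branch (countermodel exists).

Not valid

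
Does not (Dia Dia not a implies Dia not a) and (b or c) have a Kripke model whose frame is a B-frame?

1. not (Dia Dia not a implies Dia not a) and (b or c), w0
2. not (Dia Dia not a implies Dia not a), w0
3. b or c, w0
4. Dia Dia not a, w0
5. not Dia not a, w0
6. a, w0
7. c, w0
8. Dia not a, w1
9. a, w1
10. not a, w2
Accessibility: w0Rw0, w0Rw1, w1Rw0, w1Rw1, w1Rw2, w2Rw1, w2Rw2

Yes, satisfiable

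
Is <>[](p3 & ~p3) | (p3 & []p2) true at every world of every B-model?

Invalid (countermodel exists)

Tableau for the negation ~(<>[](p3 & ~p3) | (p3 & []p2)):
1. ~(<>[](p3 & ~p3) | (p3 & []p2)), w0
2. ~<>[](p3 & ~p3), w0
3. ~(p3 & []p2), w0
4. ~[](p3 & ~p3), w0
5. ~[]p2, w0
6. ~(p3 & ~p3), w1
7. ~[](p3 & ~p3), w1
8. p3, w1
9. ~p2, w2
10. ~[](p3 & ~p3), w2
11. ~(p3 & ~p3), w3
12. p3, w3
13. ~(p3 & ~p3), w4
14. p3, w4
Accessibility: w0Rw0, w0Rw1, w0Rw2, w1Rw0, w1Rw1, w1Rw3, w2Rw0, w2Rw2, w2Rw4, w3Rw1, w3Rw3, w4Rw2, w4Rw4
The negation has an open branch (countermodel exists).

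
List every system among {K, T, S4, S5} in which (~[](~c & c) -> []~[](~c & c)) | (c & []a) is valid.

T, S4, S5

T-tableau for the negation ~((~[](~c & c) -> []~[](~c & c)) | (c & []a)):
1. ~((~[](~c & c) -> []~[](~c & c)) | (c & []a)), u
2. ~(~[](~c & c) -> []~[](~c & c)), u
3. ~(c & []a), u
4. ~[](~c & c), u
5. ~[]~[](~c & c), u
6. ~[]a, u
7. ~(~c & c), v
8. ~c, v
9. [](~c & c), w
10. ~c & c, w
11. ~c, w
12. c, w
Accessibility: uRu, uRv, uRw, vRv, wRw
Branch closes: c and ~c both at w.
Every branch closes (one shown): valid in T, hence also in S4, S5 (every theorem of T is a theorem of S4 and S5).
K-tableau for the negation ~((~[](~c & c) -> []~[](~c & c)) | (c & []a)):
1. ~((~[](~c & c) -> []~[](~c & c)) | (c & []a)), u
2. ~(~[](~c & c) -> []~[](~c & c)), u
3. ~(c & []a), u
4. ~[](~c & c), u
5. ~[]~[](~c & c), u
6. ~[]a, u
7. ~(~c & c), v
8. ~c, v
9. [](~c & c), w
10. ~a, x
Accessibility: uRv, uRw, uRx
Complete open branch: countermodel on a K-frame, so not valid in K.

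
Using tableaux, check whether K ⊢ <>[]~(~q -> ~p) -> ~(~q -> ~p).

No, not valid

Tableau for the negation ~(<>[]~(~q -> ~p) -> ~(~q -> ~p)):
1. ~(<>[]~(~q -> ~p) -> ~(~q -> ~p)), 0
2. <>[]~(~q -> ~p), 0
3. ~q -> ~p, 0
4. ~p, 0
5. []~(~q -> ~p), 1
Accessibility: 0R1
The negation has an open branch (countermodel exists).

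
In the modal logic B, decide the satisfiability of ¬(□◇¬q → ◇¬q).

1. ¬(□◇¬q → ◇¬q), w0
2. □◇¬q, w0
3. ¬◇¬q, w0
4. ◇¬q, w0
5. q, w0
6. ¬q, w1
7. ◇¬q, w1
8. q, w1
Accessibility: w0Rw0, w0Rw1, w1Rw0, w1Rw1
Branch closes: q and ¬q both at w1.
(One branch shown.) All branches close.

Unsatisfiable (every branch closes)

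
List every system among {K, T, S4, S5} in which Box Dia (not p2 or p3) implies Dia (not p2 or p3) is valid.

T, S4, S5

T-tableau for the negation not (Box Dia (not p2 or p3) implies Dia (not p2 or p3)):
1. not (Box Dia (not p2 or p3) implies Dia (not p2 or p3)), w0
2. Box Dia (not p2 or p3), w0
3. not Dia (not p2 or p3), w0
4. Dia (not p2 or p3), w0
5. not (not p2 or p3), w0
6. p2, w0
7. not p3, w0
8. not p2 or p3, w1
9. Dia (not p2 or p3), w1
10. not (not p2 or p3), w1
11. p2, w1
12. not p3, w1
13. p3, w1
Accessibility: w0Rw0, w0Rw1, w1Rw1
Branch closes: p3 and not p3 both at w1.
Every branch closes (one shown): valid in T, hence also in S4, S5 (every theorem of T is a theorem of S4 and S5).
K-tableau for the negation not (Box Dia (not p2 or p3) implies Dia (not p2 or p3)):
1. not (Box Dia (not p2 or p3) implies Dia (not p2 or p3)), w0
2. Box Dia (not p2 or p3), w0
3. not Dia (not p2 or p3), w0
Complete open branch: countermodel on a K-frame, so not valid in K.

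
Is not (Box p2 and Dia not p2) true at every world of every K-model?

Tableau for the negation Box p2 and Dia not p2:
1. Box p2 and Dia not p2, u
2. Box p2, u
3. Dia not p2, u
4. not p2, v
5. p2, v
Accessibility: uRv
Branch closes: p2 and not p2 both at v.
All branches of the negation close; one closing branch shown above.

Yes, valid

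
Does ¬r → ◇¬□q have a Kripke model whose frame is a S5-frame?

Satisfiable (open branch found)

1. ¬r → ◇¬□q, w0
2. ◇¬□q, w0
3. ¬□q, w1
4. ¬q, w2
Accessibility: w0Rw0, w0Rw1, w0Rw2, w1Rw0, w1Rw1, w1Rw2, w2Rw0, w2Rw1, w2Rw2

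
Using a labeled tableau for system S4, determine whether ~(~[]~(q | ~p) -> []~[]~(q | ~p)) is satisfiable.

1. ~(~[]~(q | ~p) -> []~[]~(q | ~p)), w0
2. ~[]~(q | ~p), w0   [~->-rule on 1]
3. ~[]~[]~(q | ~p), w0   [~->-rule on 1]
4. q | ~p, w1   [~[]-rule on 2: fresh world w1, w0Rw1]
5. ~p, w1   [|-rule on 4 (branches; this branch)]
6. []~(q | ~p), w2   [~[]-rule on 3: fresh world w2, w0Rw2]
7. ~(q | ~p), w2   [[]-rule on 6 via w2Rw2]
8. ~q, w2   [~|-rule on 7]
9. p, w2   [~|-rule on 7]
Accessibility: w0Rw0, w0Rw1, w0Rw2, w1Rw1, w2Rw2

Yes, satisfiable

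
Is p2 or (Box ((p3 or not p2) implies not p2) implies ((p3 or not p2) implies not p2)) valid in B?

Tableau for the negation not (p2 or (Box ((p3 or not p2) implies not p2) implies ((p3 or not p2) implies not p2))):
1. not (p2 or (Box ((p3 or not p2) implies not p2) implies ((p3 or not p2) implies not p2))), w0
2. not p2, w0
3. not (Box ((p3 or not p2) implies not p2) implies ((p3 or not p2) implies not p2)), w0
4. Box ((p3 or not p2) implies not p2), w0
5. not ((p3 or not p2) implies not p2), w0
6. p3 or not p2, w0
7. p2, w0
Accessibility: w0Rw0
Branch closes: p2 and not p2 both at w0.
All branches of the negation close; one closing branch shown above.

Valid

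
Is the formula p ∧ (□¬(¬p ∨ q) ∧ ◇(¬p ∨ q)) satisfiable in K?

Unsatisfiable (every branch closes)

1. p ∧ (□¬(¬p ∨ q) ∧ ◇(¬p ∨ q)), u
2. p, u
3. □¬(¬p ∨ q) ∧ ◇(¬p ∨ q), u
4. □¬(¬p ∨ q), u
5. ◇(¬p ∨ q), u
6. ¬p ∨ q, v
7. ¬(¬p ∨ q), v
8. p, v
9. ¬q, v
10. q, v
Accessibility: uRv
Branch closes: q and ¬q both at v.
Every branch closes; the branch above is one of them.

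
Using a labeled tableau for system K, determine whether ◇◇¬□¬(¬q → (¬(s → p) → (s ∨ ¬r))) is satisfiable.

1. ◇◇¬□¬(¬q → (¬(s → p) → (s ∨ ¬r))), u
2. ◇¬□¬(¬q → (¬(s → p) → (s ∨ ¬r))), v   [◇-rule on 1: fresh world v, uRv]
3. ¬□¬(¬q → (¬(s → p) → (s ∨ ¬r))), w   [◇-rule on 2: fresh world w, vRw]
4. ¬q → (¬(s → p) → (s ∨ ¬r)), x   [¬□-rule on 3: fresh world x, wRx]
5. ¬(s → p) → (s ∨ ¬r), x   [→-rule on 4 (branches; this branch)]
6. s ∨ ¬r, x   [→-rule on 5 (branches; this branch)]
7. ¬r, x   [∨-rule on 6 (branches; this branch)]
Accessibility: uRv, vRw, wRx

Satisfiable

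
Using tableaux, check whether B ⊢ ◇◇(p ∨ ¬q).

Not valid

Tableau for the negation ¬◇◇(p ∨ ¬q):
1. ¬◇◇(p ∨ ¬q), w0
2. ¬◇(p ∨ ¬q), w0
3. ¬(p ∨ ¬q), w0
4. ¬p, w0
5. q, w0
Accessibility: w0Rw0
The negation has an open branch (countermodel exists).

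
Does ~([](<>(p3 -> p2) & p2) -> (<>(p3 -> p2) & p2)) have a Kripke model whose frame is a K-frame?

Satisfiable

1. ~([](<>(p3 -> p2) & p2) -> (<>(p3 -> p2) & p2)), w0
2. [](<>(p3 -> p2) & p2), w0   [~->-rule on 1]
3. ~(<>(p3 -> p2) & p2), w0   [~->-rule on 1]
4. ~p2, w0   [~&-rule on 3 (branches; this branch)]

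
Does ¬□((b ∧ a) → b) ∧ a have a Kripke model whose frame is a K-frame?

Unsatisfiable

1. ¬□((b ∧ a) → b) ∧ a, u
2. ¬□((b ∧ a) → b), u
3. a, u
4. ¬((b ∧ a) → b), v
5. b ∧ a, v
6. ¬b, v
7. b, v
8. a, v
Accessibility: uRv
Branch closes: b and ¬b both at v.
Every branch closes; the branch above is one of them.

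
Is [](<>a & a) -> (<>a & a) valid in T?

Valid

Tableau for the negation ~([](<>a & a) -> (<>a & a)):
1. ~([](<>a & a) -> (<>a & a)), 0
2. [](<>a & a), 0   [~->-rule on 1]
3. ~(<>a & a), 0   [~->-rule on 1]
4. <>a & a, 0   [[]-rule on 2 via 0R0]
5. <>a, 0   [&-rule on 4]
6. a, 0   [&-rule on 4]
7. ~<>a, 0   [~&-rule on 3 (branches; this branch)]
8. ~a, 0   [~<>-rule on 7 via 0R0]
Accessibility: 0R0
Branch closes: a and ~a both at 0.
Every branch of the negation's tableau closes; the branch above is one of them.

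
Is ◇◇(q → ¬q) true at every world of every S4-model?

Invalid (countermodel exists)

Tableau for the negation ¬◇◇(q → ¬q):
1. ¬◇◇(q → ¬q), 0
2. ¬◇(q → ¬q), 0
3. ¬(q → ¬q), 0
4. q, 0
Accessibility: 0R0
The negation has an open branch (countermodel exists).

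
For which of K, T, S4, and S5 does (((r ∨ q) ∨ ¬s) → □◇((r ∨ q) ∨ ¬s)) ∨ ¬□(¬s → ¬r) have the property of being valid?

S4-tableau for the negation ¬((((r ∨ q) ∨ ¬s) → □◇((r ∨ q) ∨ ¬s)) ∨ ¬□(¬s → ¬r)):
1. ¬((((r ∨ q) ∨ ¬s) → □◇((r ∨ q) ∨ ¬s)) ∨ ¬□(¬s → ¬r)), u
2. ¬(((r ∨ q) ∨ ¬s) → □◇((r ∨ q) ∨ ¬s)), u
3. □(¬s → ¬r), u
4. (r ∨ q) ∨ ¬s, u
5. ¬□◇((r ∨ q) ∨ ¬s), u
6. ¬s → ¬r, u
7. ¬s, u
8. ¬r, u
9. ¬◇((r ∨ q) ∨ ¬s), v
10. ¬s → ¬r, v
11. ¬((r ∨ q) ∨ ¬s), v
12. ¬(r ∨ q), v
13. s, v
14. ¬r, v
15. ¬q, v
Accessibility: uRu, uRv, vRv
Complete open branch: countermodel on an S4-frame, so not valid in S4, nor in K, T (the same frame is also a K-frame and a T-frame).
S5-tableau for the negation ¬((((r ∨ q) ∨ ¬s) → □◇((r ∨ q) ∨ ¬s)) ∨ ¬□(¬s → ¬r)):
1. ¬((((r ∨ q) ∨ ¬s) → □◇((r ∨ q) ∨ ¬s)) ∨ ¬□(¬s → ¬r)), u
2. ¬(((r ∨ q) ∨ ¬s) → □◇((r ∨ q) ∨ ¬s)), u
3. □(¬s → ¬r), u
4. (r ∨ q) ∨ ¬s, u
5. ¬□◇((r ∨ q) ∨ ¬s), u
6. ¬s → ¬r, u
7. r ∨ q, u
8. ¬r, u
9. q, u
10. ¬◇((r ∨ q) ∨ ¬s), v
11. ¬s → ¬r, v
12. ¬((r ∨ q) ∨ ¬s), u
13. ¬(r ∨ q), u
14. s, u
15. ¬q, u
Accessibility: uRu, uRv, vRu, vRv
Branch closes: q and ¬q both at u.
Every branch closes (one shown): valid in S5.

S5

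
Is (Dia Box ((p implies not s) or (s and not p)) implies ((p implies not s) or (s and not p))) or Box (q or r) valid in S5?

Valid

Tableau for the negation not ((Dia Box ((p implies not s) or (s and not p)) implies ((p implies not s) or (s and not p))) or Box (q or r)):
1. not ((Dia Box ((p implies not s) or (s and not p)) implies ((p implies not s) or (s and not p))) or Box (q or r)), u
2. not (Dia Box ((p implies not s) or (s and not p)) implies ((p implies not s) or (s and not p))), u
3. not Box (q or r), u
4. Dia Box ((p implies not s) or (s and not p)), u
5. not ((p implies not s) or (s and not p)), u
6. not (p implies not s), u
7. not (s and not p), u
8. p, u
9. s, u
10. not (q or r), v
11. not q, v
12. not r, v
13. Box ((p implies not s) or (s and not p)), w
14. (p implies not s) or (s and not p), u
15. (p implies not s) or (s and not p), v
16. (p implies not s) or (s and not p), w
17. p implies not s, u
18. s and not p, v
19. s, v
20. not p, v
21. s and not p, w
22. s, w
23. not p, w
24. not s, u
Accessibility: uRu, uRv, uRw, vRu, vRv, vRw, wRu, wRv, wRw
Branch closes: s and not s both at u.
All branches of the negation close; one closing branch shown above.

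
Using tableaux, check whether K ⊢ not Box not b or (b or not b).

Tableau for the negation not (not Box not b or (b or not b)):
1. not (not Box not b or (b or not b)), 0
2. Box not b, 0
3. not (b or not b), 0
4. not b, 0
5. b, 0
Branch closes: b and not b both at 0.
All branches of the negation close; one closing branch shown above.

Yes, valid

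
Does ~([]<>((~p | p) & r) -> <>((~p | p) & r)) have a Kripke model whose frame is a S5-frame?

Unsatisfiable (every branch closes)

1. ~([]<>((~p | p) & r) -> <>((~p | p) & r)), u
2. []<>((~p | p) & r), u   [~->-rule on 1]
3. ~<>((~p | p) & r), u   [~->-rule on 1]
4. <>((~p | p) & r), u   [[]-rule on 2 via uRu]
5. ~((~p | p) & r), u   [~<>-rule on 3 via uRu]
6. ~r, u   [~&-rule on 5 (branches; this branch)]
7. (~p | p) & r, v   [<>-rule on 4: fresh world v, uRv]
8. ~p | p, v   [&-rule on 7]
9. r, v   [&-rule on 7]
10. <>((~p | p) & r), v   [[]-rule on 2 via uRv]
11. ~((~p | p) & r), v   [~<>-rule on 3 via uRv]
12. p, v   [|-rule on 8 (branches; this branch)]
13. ~(~p | p), v   [~&-rule on 11 (branches; this branch)]
14. ~p, v   [~|-rule on 13]
Accessibility: uRu, uRv, vRu, vRv
Branch closes: p and ~p both at v.
All branches of the tableau close; one closing branch shown above.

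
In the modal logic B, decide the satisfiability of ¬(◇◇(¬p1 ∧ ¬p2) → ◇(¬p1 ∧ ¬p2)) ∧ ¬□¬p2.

Yes, satisfiable

1. ¬(◇◇(¬p1 ∧ ¬p2) → ◇(¬p1 ∧ ¬p2)) ∧ ¬□¬p2, u
2. ¬(◇◇(¬p1 ∧ ¬p2) → ◇(¬p1 ∧ ¬p2)), u
3. ¬□¬p2, u
4. ◇◇(¬p1 ∧ ¬p2), u
5. ¬◇(¬p1 ∧ ¬p2), u
6. ¬(¬p1 ∧ ¬p2), u
7. p2, u
8. p2, v
9. ¬(¬p1 ∧ ¬p2), v
10. ◇(¬p1 ∧ ¬p2), w
11. ¬(¬p1 ∧ ¬p2), w
12. p2, w
13. ¬p1 ∧ ¬p2, x
14. ¬p1, x
15. ¬p2, x
Accessibility: uRu, uRv, uRw, vRu, vRv, wRu, wRw, wRx, xRw, xRx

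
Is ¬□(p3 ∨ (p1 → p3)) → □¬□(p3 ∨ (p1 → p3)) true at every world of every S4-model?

Not valid

Tableau for the negation ¬(¬□(p3 ∨ (p1 → p3)) → □¬□(p3 ∨ (p1 → p3))):
1. ¬(¬□(p3 ∨ (p1 → p3)) → □¬□(p3 ∨ (p1 → p3))), w0
2. ¬□(p3 ∨ (p1 → p3)), w0
3. ¬□¬□(p3 ∨ (p1 → p3)), w0
4. ¬(p3 ∨ (p1 → p3)), w1
5. ¬p3, w1
6. ¬(p1 → p3), w1
7. p1, w1
8. □(p3 ∨ (p1 → p3)), w2
9. p3 ∨ (p1 → p3), w2
10. p1 → p3, w2
11. p3, w2
Accessibility: w0Rw0, w0Rw1, w0Rw2, w1Rw1, w2Rw2
The negation has an open branch (countermodel exists).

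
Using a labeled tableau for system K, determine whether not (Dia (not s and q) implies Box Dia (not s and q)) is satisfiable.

Yes, satisfiable

1. not (Dia (not s and q) implies Box Dia (not s and q)), u
2. Dia (not s and q), u
3. not Box Dia (not s and q), u
4. not s and q, v
5. not s, v
6. q, v
7. not Dia (not s and q), w
Accessibility: uRv, uRw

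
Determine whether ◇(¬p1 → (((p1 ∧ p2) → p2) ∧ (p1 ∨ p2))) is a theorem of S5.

No, not valid

Tableau for the negation ¬◇(¬p1 → (((p1 ∧ p2) → p2) ∧ (p1 ∨ p2))):
1. ¬◇(¬p1 → (((p1 ∧ p2) → p2) ∧ (p1 ∨ p2))), 0
2. ¬(¬p1 → (((p1 ∧ p2) → p2) ∧ (p1 ∨ p2))), 0
3. ¬p1, 0
4. ¬(((p1 ∧ p2) → p2) ∧ (p1 ∨ p2)), 0
5. ¬(p1 ∨ p2), 0
6. ¬p2, 0
Accessibility: 0R0
The negation has an open branch (countermodel exists).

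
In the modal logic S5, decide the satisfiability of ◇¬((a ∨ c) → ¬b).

Satisfiable

1. ◇¬((a ∨ c) → ¬b), w0
2. ¬((a ∨ c) → ¬b), w1   [◇-rule on 1: fresh world w1, w0Rw1]
3. a ∨ c, w1   [¬→-rule on 2]
4. b, w1   [¬→-rule on 2]
5. c, w1   [∨-rule on 3 (branches; this branch)]
Accessibility: w0Rw0, w0Rw1, w1Rw0, w1Rw1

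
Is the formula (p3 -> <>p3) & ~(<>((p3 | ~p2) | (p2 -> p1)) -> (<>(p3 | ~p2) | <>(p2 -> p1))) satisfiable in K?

Unsatisfiable

1. (p3 -> <>p3) & ~(<>((p3 | ~p2) | (p2 -> p1)) -> (<>(p3 | ~p2) | <>(p2 -> p1))), u
2. p3 -> <>p3, u
3. ~(<>((p3 | ~p2) | (p2 -> p1)) -> (<>(p3 | ~p2) | <>(p2 -> p1))), u
4. <>((p3 | ~p2) | (p2 -> p1)), u
5. ~(<>(p3 | ~p2) | <>(p2 -> p1)), u
6. ~<>(p3 | ~p2), u
7. ~<>(p2 -> p1), u
8. <>p3, u
9. (p3 | ~p2) | (p2 -> p1), v
10. ~(p3 | ~p2), v
11. ~p3, v
12. p2, v
13. ~(p2 -> p1), v
14. ~p1, v
15. p2 -> p1, v
16. p1, v
Accessibility: uRv
Branch closes: p1 and ~p1 both at v.
(One branch shown.) All branches close.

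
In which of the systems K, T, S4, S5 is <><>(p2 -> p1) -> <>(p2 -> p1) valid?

T-tableau for the negation ~(<><>(p2 -> p1) -> <>(p2 -> p1)):
1. ~(<><>(p2 -> p1) -> <>(p2 -> p1)), 0
2. <><>(p2 -> p1), 0
3. ~<>(p2 -> p1), 0
4. ~(p2 -> p1), 0
5. p2, 0
6. ~p1, 0
7. <>(p2 -> p1), 1
8. ~(p2 -> p1), 1
9. p2, 1
10. ~p1, 1
11. p2 -> p1, 2
12. p1, 2
Accessibility: 0R0, 0R1, 1R1, 1R2, 2R2
Complete open branch: countermodel on a T-frame, so not valid in T, nor in K (the same frame is also a K-frame).
S4-tableau for the negation ~(<><>(p2 -> p1) -> <>(p2 -> p1)):
1. ~(<><>(p2 -> p1) -> <>(p2 -> p1)), 0
2. <><>(p2 -> p1), 0
3. ~<>(p2 -> p1), 0
4. ~(p2 -> p1), 0
5. p2, 0
6. ~p1, 0
7. <>(p2 -> p1), 1
8. ~(p2 -> p1), 1
9. p2, 1
10. ~p1, 1
11. p2 -> p1, 2
12. ~(p2 -> p1), 2
13. p2, 2
14. ~p1, 2
15. p1, 2
Accessibility: 0R0, 0R1, 0R2, 1R1, 1R2, 2R2
Branch closes: p1 and ~p1 both at 2.
Every branch closes (one shown): valid in S4, hence also in S5 (every theorem of S4 is a theorem of S5).

S4, S5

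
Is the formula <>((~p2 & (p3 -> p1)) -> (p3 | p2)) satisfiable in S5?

Yes, satisfiable

1. <>((~p2 & (p3 -> p1)) -> (p3 | p2)), 0
2. (~p2 & (p3 -> p1)) -> (p3 | p2), 1
3. p3 | p2, 1
4. p2, 1
Accessibility: 0R0, 0R1, 1R0, 1R1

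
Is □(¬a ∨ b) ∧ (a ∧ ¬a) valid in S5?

Tableau for the negation ¬(□(¬a ∨ b) ∧ (a ∧ ¬a)):
1. ¬(□(¬a ∨ b) ∧ (a ∧ ¬a)), w0
2. ¬(a ∧ ¬a), w0   [¬∧-rule on 1 (branches; this branch)]
3. a, w0   [¬∧-rule on 2 (branches; this branch)]
Accessibility: w0Rw0
The negation has an open branch (countermodel exists).

No, not valid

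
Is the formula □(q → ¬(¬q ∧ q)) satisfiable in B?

Satisfiable

1. □(q → ¬(¬q ∧ q)), u
2. q → ¬(¬q ∧ q), u   [□-rule on 1 via uRu]
3. ¬(¬q ∧ q), u   [→-rule on 2 (branches; this branch)]
4. ¬q, u   [¬∧-rule on 3 (branches; this branch)]
Accessibility: uRu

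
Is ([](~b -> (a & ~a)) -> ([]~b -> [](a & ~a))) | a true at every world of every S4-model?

Yes, valid

Tableau for the negation ~(([](~b -> (a & ~a)) -> ([]~b -> [](a & ~a))) | a):
1. ~(([](~b -> (a & ~a)) -> ([]~b -> [](a & ~a))) | a), u
2. ~([](~b -> (a & ~a)) -> ([]~b -> [](a & ~a))), u   [~|-rule on 1]
3. ~a, u   [~|-rule on 1]
4. [](~b -> (a & ~a)), u   [~->-rule on 2]
5. ~([]~b -> [](a & ~a)), u   [~->-rule on 2]
6. []~b, u   [~->-rule on 5]
7. ~[](a & ~a), u   [~->-rule on 5]
8. ~b -> (a & ~a), u   [[]-rule on 4 via uRu]
9. ~b, u   [[]-rule on 6 via uRu]
10. a & ~a, u   [->-rule on 8 (branches; this branch)]
11. a, u   [&-rule on 10]
Accessibility: uRu
Branch closes: a and ~a both at u.
Every branch of the negation's tableau closes; the branch above is one of them.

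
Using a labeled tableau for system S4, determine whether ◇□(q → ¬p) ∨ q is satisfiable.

1. ◇□(q → ¬p) ∨ q, u
2. q, u
Accessibility: uRu

Satisfiable (open branch found)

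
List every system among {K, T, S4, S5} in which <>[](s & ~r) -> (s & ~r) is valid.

S4-tableau for the negation ~(<>[](s & ~r) -> (s & ~r)):
1. ~(<>[](s & ~r) -> (s & ~r)), u
2. <>[](s & ~r), u
3. ~(s & ~r), u
4. r, u
5. [](s & ~r), v
6. s & ~r, v
7. s, v
8. ~r, v
Accessibility: uRu, uRv, vRv
Complete open branch: countermodel on an S4-frame, so not valid in S4, nor in K, T (the same frame is also a K-frame and a T-frame).
S5-tableau for the negation ~(<>[](s & ~r) -> (s & ~r)):
1. ~(<>[](s & ~r) -> (s & ~r)), u
2. <>[](s & ~r), u
3. ~(s & ~r), u
4. r, u
5. [](s & ~r), v
6. s & ~r, u
7. s, u
8. ~r, u
Accessibility: uRu, uRv, vRu, vRv
Branch closes: r and ~r both at u.
Every branch closes (one shown): valid in S5.

S5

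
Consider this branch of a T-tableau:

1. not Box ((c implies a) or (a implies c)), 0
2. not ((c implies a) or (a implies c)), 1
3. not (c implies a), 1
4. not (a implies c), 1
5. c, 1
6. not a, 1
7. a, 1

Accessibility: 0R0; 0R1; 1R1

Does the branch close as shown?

Yes, closed

Both a and not a appear at 1.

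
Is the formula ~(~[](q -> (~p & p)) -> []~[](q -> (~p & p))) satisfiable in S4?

Yes, satisfiable

1. ~(~[](q -> (~p & p)) -> []~[](q -> (~p & p))), w0
2. ~[](q -> (~p & p)), w0   [~->-rule on 1]
3. ~[]~[](q -> (~p & p)), w0   [~->-rule on 1]
4. ~(q -> (~p & p)), w1   [~[]-rule on 2: fresh world w1, w0Rw1]
5. q, w1   [~->-rule on 4]
6. ~(~p & p), w1   [~->-rule on 4]
7. ~p, w1   [~&-rule on 6 (branches; this branch)]
8. [](q -> (~p & p)), w2   [~[]-rule on 3: fresh world w2, w0Rw2]
9. q -> (~p & p), w2   [[]-rule on 8 via w2Rw2]
10. ~q, w2   [->-rule on 9 (branches; this branch)]
Accessibility: w0Rw0, w0Rw1, w0Rw2, w1Rw1, w2Rw2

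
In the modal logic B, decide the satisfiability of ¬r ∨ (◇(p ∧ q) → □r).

Yes, satisfiable

1. ¬r ∨ (◇(p ∧ q) → □r), 0
2. ◇(p ∧ q) → □r, 0   [∨-rule on 1 (branches; this branch)]
3. □r, 0   [→-rule on 2 (branches; this branch)]
4. r, 0   [□-rule on 3 via 0R0]
Accessibility: 0R0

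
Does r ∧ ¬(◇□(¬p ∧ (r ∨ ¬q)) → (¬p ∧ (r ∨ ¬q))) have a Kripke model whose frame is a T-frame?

1. r ∧ ¬(◇□(¬p ∧ (r ∨ ¬q)) → (¬p ∧ (r ∨ ¬q))), 0
2. r, 0   [∧-rule on 1]
3. ¬(◇□(¬p ∧ (r ∨ ¬q)) → (¬p ∧ (r ∨ ¬q))), 0   [∧-rule on 1]
4. ◇□(¬p ∧ (r ∨ ¬q)), 0   [¬→-rule on 3]
5. ¬(¬p ∧ (r ∨ ¬q)), 0   [¬→-rule on 3]
6. p, 0   [¬∧-rule on 5 (branches; this branch)]
7. □(¬p ∧ (r ∨ ¬q)), 1   [◇-rule on 4: fresh world 1, 0R1]
8. ¬p ∧ (r ∨ ¬q), 1   [□-rule on 7 via 1R1]
9. ¬p, 1   [∧-rule on 8]
10. r ∨ ¬q, 1   [∧-rule on 8]
11. ¬q, 1   [∨-rule on 10 (branches; this branch)]
Accessibility: 0R0, 0R1, 1R1

Yes, satisfiable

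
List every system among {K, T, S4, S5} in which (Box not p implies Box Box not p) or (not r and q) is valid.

T-tableau for the negation not ((Box not p implies Box Box not p) or (not r and q)):
1. not ((Box not p implies Box Box not p) or (not r and q)), w0
2. not (Box not p implies Box Box not p), w0   [neg-or-rule on 1]
3. not (not r and q), w0   [neg-or-rule on 1]
4. Box not p, w0   [neg-implies-rule on 2]
5. not Box Box not p, w0   [neg-implies-rule on 2]
6. not p, w0   [Box-rule on 4 via w0Rw0]
7. not q, w0   [neg-and-rule on 3 (branches; this branch)]
8. not Box not p, w1   [neg-Box-rule on 5: fresh world w1, w0Rw1]
9. not p, w1   [Box-rule on 4 via w0Rw1]
10. p, w2   [neg-Box-rule on 8: fresh world w2, w1Rw2]
Accessibility: w0Rw0, w0Rw1, w1Rw1, w1Rw2, w2Rw2
Complete open branch: countermodel on a T-frame, so not valid in T, nor in K (the same frame is also a K-frame).
S4-tableau for the negation not ((Box not p implies Box Box not p) or (not r and q)):
1. not ((Box not p implies Box Box not p) or (not r and q)), w0
2. not (Box not p implies Box Box not p), w0   [neg-or-rule on 1]
3. not (not r and q), w0   [neg-or-rule on 1]
4. Box not p, w0   [neg-implies-rule on 2]
5. not Box Box not p, w0   [neg-implies-rule on 2]
6. not p, w0   [Box-rule on 4 via w0Rw0]
7. not q, w0   [neg-and-rule on 3 (branches; this branch)]
8. not Box not p, w1   [neg-Box-rule on 5: fresh world w1, w0Rw1]
9. not p, w1   [Box-rule on 4 via w0Rw1]
10. p, w2   [neg-Box-rule on 8: fresh world w2, w1Rw2]
11. not p, w2   [Box-rule on 4 via w0Rw2]
Accessibility: w0Rw0, w0Rw1, w0Rw2, w1Rw1, w1Rw2, w2Rw2
Branch closes: p and not p both at w2.
Every branch closes (one shown): valid in S4, hence also in S5 (every theorem of S4 is a theorem of S5).

S4, S5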